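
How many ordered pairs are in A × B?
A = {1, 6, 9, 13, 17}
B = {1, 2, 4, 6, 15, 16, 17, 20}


Set A = {1, 6, 9, 13, 17} has 5 elements.
Set B = {1, 2, 4, 6, 15, 16, 17, 20} has 8 elements.
|A × B| = |A| × |B| = 5 × 8 = 40

40


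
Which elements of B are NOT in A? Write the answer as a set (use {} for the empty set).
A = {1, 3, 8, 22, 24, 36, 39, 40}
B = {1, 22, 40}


Set A = {1, 3, 8, 22, 24, 36, 39, 40}
Set B = {1, 22, 40}
Check each element of B against A:
1 ∈ A, 22 ∈ A, 40 ∈ A
Elements of B not in A: {}

{}


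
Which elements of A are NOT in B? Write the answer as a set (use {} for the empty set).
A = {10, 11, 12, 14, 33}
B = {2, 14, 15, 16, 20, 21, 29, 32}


Set A = {10, 11, 12, 14, 33}
Set B = {2, 14, 15, 16, 20, 21, 29, 32}
Check each element of A against B:
10 ∉ B (include), 11 ∉ B (include), 12 ∉ B (include), 14 ∈ B, 33 ∉ B (include)
Elements of A not in B: {10, 11, 12, 33}

{10, 11, 12, 33}


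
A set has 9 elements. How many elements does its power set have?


The set has 9 elements.
The power set contains all possible subsets.
|P(A)| = 2^|A| = 2^9 = 512

512


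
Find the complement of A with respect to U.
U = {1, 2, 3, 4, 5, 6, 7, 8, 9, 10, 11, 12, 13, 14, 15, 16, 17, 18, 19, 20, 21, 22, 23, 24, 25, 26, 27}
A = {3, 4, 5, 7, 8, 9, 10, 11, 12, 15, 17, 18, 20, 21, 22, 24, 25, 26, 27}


Universal set U = {1, 2, 3, 4, 5, 6, 7, 8, 9, 10, 11, 12, 13, 14, 15, 16, 17, 18, 19, 20, 21, 22, 23, 24, 25, 26, 27}
Set A = {3, 4, 5, 7, 8, 9, 10, 11, 12, 15, 17, 18, 20, 21, 22, 24, 25, 26, 27}
A' = U \ A = elements in U but not in A
Checking each element of U:
1 (not in A, include), 2 (not in A, include), 3 (in A, exclude), 4 (in A, exclude), 5 (in A, exclude), 6 (not in A, include), 7 (in A, exclude), 8 (in A, exclude), 9 (in A, exclude), 10 (in A, exclude), 11 (in A, exclude), 12 (in A, exclude), 13 (not in A, include), 14 (not in A, include), 15 (in A, exclude), 16 (not in A, include), 17 (in A, exclude), 18 (in A, exclude), 19 (not in A, include), 20 (in A, exclude), 21 (in A, exclude), 22 (in A, exclude), 23 (not in A, include), 24 (in A, exclude), 25 (in A, exclude), 26 (in A, exclude), 27 (in A, exclude)
A' = {1, 2, 6, 13, 14, 16, 19, 23}

{1, 2, 6, 13, 14, 16, 19, 23}


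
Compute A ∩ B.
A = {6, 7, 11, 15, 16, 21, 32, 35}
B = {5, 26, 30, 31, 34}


Set A = {6, 7, 11, 15, 16, 21, 32, 35}
Set B = {5, 26, 30, 31, 34}
A ∩ B includes only elements in both sets.
Check each element of A against B:
6 ✗, 7 ✗, 11 ✗, 15 ✗, 16 ✗, 21 ✗, 32 ✗, 35 ✗
A ∩ B = {}

{}


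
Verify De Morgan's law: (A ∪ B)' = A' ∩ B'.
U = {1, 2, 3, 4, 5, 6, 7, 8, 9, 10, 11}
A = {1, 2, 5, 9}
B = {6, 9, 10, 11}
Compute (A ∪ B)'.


U = {1, 2, 3, 4, 5, 6, 7, 8, 9, 10, 11}
A = {1, 2, 5, 9}, B = {6, 9, 10, 11}
A ∪ B = {1, 2, 5, 6, 9, 10, 11}
(A ∪ B)' = U \ (A ∪ B) = {3, 4, 7, 8}
Verification via A' ∩ B': A' = {3, 4, 6, 7, 8, 10, 11}, B' = {1, 2, 3, 4, 5, 7, 8}
A' ∩ B' = {3, 4, 7, 8} ✓

{3, 4, 7, 8}


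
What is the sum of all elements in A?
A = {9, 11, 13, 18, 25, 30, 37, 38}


Set A = {9, 11, 13, 18, 25, 30, 37, 38}
Sum = 9 + 11 + 13 + 18 + 25 + 30 + 37 + 38 = 181

181


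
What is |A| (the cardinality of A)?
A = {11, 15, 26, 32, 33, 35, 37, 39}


Set A = {11, 15, 26, 32, 33, 35, 37, 39}
Listing elements: 11, 15, 26, 32, 33, 35, 37, 39
Counting: 8 elements
|A| = 8

8


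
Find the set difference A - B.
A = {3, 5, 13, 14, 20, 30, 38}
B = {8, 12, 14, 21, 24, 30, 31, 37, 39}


Set A = {3, 5, 13, 14, 20, 30, 38}
Set B = {8, 12, 14, 21, 24, 30, 31, 37, 39}
A \ B includes elements in A that are not in B.
Check each element of A:
3 (not in B, keep), 5 (not in B, keep), 13 (not in B, keep), 14 (in B, remove), 20 (not in B, keep), 30 (in B, remove), 38 (not in B, keep)
A \ B = {3, 5, 13, 20, 38}

{3, 5, 13, 20, 38}


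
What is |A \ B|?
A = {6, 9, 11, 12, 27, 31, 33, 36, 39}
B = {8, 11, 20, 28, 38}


Set A = {6, 9, 11, 12, 27, 31, 33, 36, 39}
Set B = {8, 11, 20, 28, 38}
A \ B = {6, 9, 12, 27, 31, 33, 36, 39}
|A \ B| = 8

8


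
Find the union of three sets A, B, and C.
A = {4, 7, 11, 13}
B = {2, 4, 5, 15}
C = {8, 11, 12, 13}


Set A = {4, 7, 11, 13}
Set B = {2, 4, 5, 15}
Set C = {8, 11, 12, 13}
First, A ∪ B = {2, 4, 5, 7, 11, 13, 15}
Then, (A ∪ B) ∪ C = {2, 4, 5, 7, 8, 11, 12, 13, 15}

{2, 4, 5, 7, 8, 11, 12, 13, 15}


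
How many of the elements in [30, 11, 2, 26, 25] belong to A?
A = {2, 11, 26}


Set A = {2, 11, 26}
Candidates: [30, 11, 2, 26, 25]
Check each candidate:
30 ∉ A, 11 ∈ A, 2 ∈ A, 26 ∈ A, 25 ∉ A
Count of candidates in A: 3

3


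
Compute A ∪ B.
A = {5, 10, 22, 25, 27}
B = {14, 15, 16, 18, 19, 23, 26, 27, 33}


Set A = {5, 10, 22, 25, 27}
Set B = {14, 15, 16, 18, 19, 23, 26, 27, 33}
A ∪ B includes all elements in either set.
Elements from A: {5, 10, 22, 25, 27}
Elements from B not already included: {14, 15, 16, 18, 19, 23, 26, 33}
A ∪ B = {5, 10, 14, 15, 16, 18, 19, 22, 23, 25, 26, 27, 33}

{5, 10, 14, 15, 16, 18, 19, 22, 23, 25, 26, 27, 33}


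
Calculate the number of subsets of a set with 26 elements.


The set has 26 elements.
The power set contains all possible subsets.
|P(A)| = 2^|A| = 2^26 = 67108864

67108864


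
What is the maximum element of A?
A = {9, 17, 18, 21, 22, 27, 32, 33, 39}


Set A = {9, 17, 18, 21, 22, 27, 32, 33, 39}
Elements in ascending order: 9, 17, 18, 21, 22, 27, 32, 33, 39
The largest element is 39.

39


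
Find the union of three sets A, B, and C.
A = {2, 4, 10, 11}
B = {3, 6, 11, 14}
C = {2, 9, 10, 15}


Set A = {2, 4, 10, 11}
Set B = {3, 6, 11, 14}
Set C = {2, 9, 10, 15}
First, A ∪ B = {2, 3, 4, 6, 10, 11, 14}
Then, (A ∪ B) ∪ C = {2, 3, 4, 6, 9, 10, 11, 14, 15}

{2, 3, 4, 6, 9, 10, 11, 14, 15}


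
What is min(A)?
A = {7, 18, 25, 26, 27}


Set A = {7, 18, 25, 26, 27}
Elements in ascending order: 7, 18, 25, 26, 27
The smallest element is 7.

7


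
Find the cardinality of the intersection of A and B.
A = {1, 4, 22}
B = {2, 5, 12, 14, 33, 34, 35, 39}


Set A = {1, 4, 22}
Set B = {2, 5, 12, 14, 33, 34, 35, 39}
A ∩ B = {}
|A ∩ B| = 0

0


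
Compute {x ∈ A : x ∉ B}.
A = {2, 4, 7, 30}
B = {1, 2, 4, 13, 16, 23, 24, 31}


Set A = {2, 4, 7, 30}
Set B = {1, 2, 4, 13, 16, 23, 24, 31}
Check each element of A against B:
2 ∈ B, 4 ∈ B, 7 ∉ B (include), 30 ∉ B (include)
Elements of A not in B: {7, 30}

{7, 30}


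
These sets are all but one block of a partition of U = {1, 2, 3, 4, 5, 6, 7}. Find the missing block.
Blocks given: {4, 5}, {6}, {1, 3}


U = {1, 2, 3, 4, 5, 6, 7}
Shown blocks: {4, 5}, {6}, {1, 3}
A partition's blocks are pairwise disjoint and cover U, so the missing block = U \ (union of shown blocks).
Union of shown blocks: {1, 3, 4, 5, 6}
Missing block = U \ (union) = {2, 7}

{2, 7}


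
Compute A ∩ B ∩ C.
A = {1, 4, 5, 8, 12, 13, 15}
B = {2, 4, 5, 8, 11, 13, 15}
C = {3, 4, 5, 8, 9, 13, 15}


Set A = {1, 4, 5, 8, 12, 13, 15}
Set B = {2, 4, 5, 8, 11, 13, 15}
Set C = {3, 4, 5, 8, 9, 13, 15}
First, A ∩ B = {4, 5, 8, 13, 15}
Then, (A ∩ B) ∩ C = {4, 5, 8, 13, 15}

{4, 5, 8, 13, 15}


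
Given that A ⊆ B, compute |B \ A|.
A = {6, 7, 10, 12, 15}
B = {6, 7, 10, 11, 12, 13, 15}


Set A = {6, 7, 10, 12, 15}, |A| = 5
Set B = {6, 7, 10, 11, 12, 13, 15}, |B| = 7
Since A ⊆ B: B \ A = {11, 13}
|B| - |A| = 7 - 5 = 2

2


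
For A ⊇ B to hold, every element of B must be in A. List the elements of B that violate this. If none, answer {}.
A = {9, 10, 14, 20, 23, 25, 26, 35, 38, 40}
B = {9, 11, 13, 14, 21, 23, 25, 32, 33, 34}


Set A = {9, 10, 14, 20, 23, 25, 26, 35, 38, 40}
Set B = {9, 11, 13, 14, 21, 23, 25, 32, 33, 34}
Check each element of B against A:
9 ∈ A, 11 ∉ A (include), 13 ∉ A (include), 14 ∈ A, 21 ∉ A (include), 23 ∈ A, 25 ∈ A, 32 ∉ A (include), 33 ∉ A (include), 34 ∉ A (include)
Elements of B not in A: {11, 13, 21, 32, 33, 34}

{11, 13, 21, 32, 33, 34}


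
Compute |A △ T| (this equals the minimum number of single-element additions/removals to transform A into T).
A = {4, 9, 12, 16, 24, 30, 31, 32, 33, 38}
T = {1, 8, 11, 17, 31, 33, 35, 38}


Set A = {4, 9, 12, 16, 24, 30, 31, 32, 33, 38}
Set T = {1, 8, 11, 17, 31, 33, 35, 38}
Elements to remove from A (in A, not in T): {4, 9, 12, 16, 24, 30, 32} → 7 removals
Elements to add to A (in T, not in A): {1, 8, 11, 17, 35} → 5 additions
Total edits = 7 + 5 = 12

12


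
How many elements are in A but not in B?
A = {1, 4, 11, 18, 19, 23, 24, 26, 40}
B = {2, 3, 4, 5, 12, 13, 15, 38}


Set A = {1, 4, 11, 18, 19, 23, 24, 26, 40}
Set B = {2, 3, 4, 5, 12, 13, 15, 38}
A \ B = {1, 11, 18, 19, 23, 24, 26, 40}
|A \ B| = 8

8


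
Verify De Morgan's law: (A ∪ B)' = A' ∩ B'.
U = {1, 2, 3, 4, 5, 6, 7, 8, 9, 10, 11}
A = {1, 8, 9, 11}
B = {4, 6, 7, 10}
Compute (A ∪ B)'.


U = {1, 2, 3, 4, 5, 6, 7, 8, 9, 10, 11}
A = {1, 8, 9, 11}, B = {4, 6, 7, 10}
A ∪ B = {1, 4, 6, 7, 8, 9, 10, 11}
(A ∪ B)' = U \ (A ∪ B) = {2, 3, 5}
Verification via A' ∩ B': A' = {2, 3, 4, 5, 6, 7, 10}, B' = {1, 2, 3, 5, 8, 9, 11}
A' ∩ B' = {2, 3, 5} ✓

{2, 3, 5}


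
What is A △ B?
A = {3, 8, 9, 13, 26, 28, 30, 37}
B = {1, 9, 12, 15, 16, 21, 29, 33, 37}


Set A = {3, 8, 9, 13, 26, 28, 30, 37}
Set B = {1, 9, 12, 15, 16, 21, 29, 33, 37}
A △ B = (A \ B) ∪ (B \ A)
Elements in A but not B: {3, 8, 13, 26, 28, 30}
Elements in B but not A: {1, 12, 15, 16, 21, 29, 33}
A △ B = {1, 3, 8, 12, 13, 15, 16, 21, 26, 28, 29, 30, 33}

{1, 3, 8, 12, 13, 15, 16, 21, 26, 28, 29, 30, 33}


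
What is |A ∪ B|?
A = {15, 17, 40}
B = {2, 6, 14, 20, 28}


Set A = {15, 17, 40}, |A| = 3
Set B = {2, 6, 14, 20, 28}, |B| = 5
A ∩ B = {}, |A ∩ B| = 0
|A ∪ B| = |A| + |B| - |A ∩ B| = 3 + 5 - 0 = 8

8


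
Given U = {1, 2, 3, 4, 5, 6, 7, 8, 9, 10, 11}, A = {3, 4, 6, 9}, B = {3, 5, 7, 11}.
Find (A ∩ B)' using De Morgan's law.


U = {1, 2, 3, 4, 5, 6, 7, 8, 9, 10, 11}
A = {3, 4, 6, 9}, B = {3, 5, 7, 11}
A ∩ B = {3}
(A ∩ B)' = U \ (A ∩ B) = {1, 2, 4, 5, 6, 7, 8, 9, 10, 11}
Verification via A' ∪ B': A' = {1, 2, 5, 7, 8, 10, 11}, B' = {1, 2, 4, 6, 8, 9, 10}
A' ∪ B' = {1, 2, 4, 5, 6, 7, 8, 9, 10, 11} ✓

{1, 2, 4, 5, 6, 7, 8, 9, 10, 11}


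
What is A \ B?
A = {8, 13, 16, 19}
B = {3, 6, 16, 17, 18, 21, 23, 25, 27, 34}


Set A = {8, 13, 16, 19}
Set B = {3, 6, 16, 17, 18, 21, 23, 25, 27, 34}
A \ B includes elements in A that are not in B.
Check each element of A:
8 (not in B, keep), 13 (not in B, keep), 16 (in B, remove), 19 (not in B, keep)
A \ B = {8, 13, 19}

{8, 13, 19}


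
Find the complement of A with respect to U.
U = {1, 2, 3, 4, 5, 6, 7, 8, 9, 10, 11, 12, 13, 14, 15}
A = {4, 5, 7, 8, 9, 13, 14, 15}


Universal set U = {1, 2, 3, 4, 5, 6, 7, 8, 9, 10, 11, 12, 13, 14, 15}
Set A = {4, 5, 7, 8, 9, 13, 14, 15}
A' = U \ A = elements in U but not in A
Checking each element of U:
1 (not in A, include), 2 (not in A, include), 3 (not in A, include), 4 (in A, exclude), 5 (in A, exclude), 6 (not in A, include), 7 (in A, exclude), 8 (in A, exclude), 9 (in A, exclude), 10 (not in A, include), 11 (not in A, include), 12 (not in A, include), 13 (in A, exclude), 14 (in A, exclude), 15 (in A, exclude)
A' = {1, 2, 3, 6, 10, 11, 12}

{1, 2, 3, 6, 10, 11, 12}


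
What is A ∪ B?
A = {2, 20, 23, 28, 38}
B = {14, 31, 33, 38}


Set A = {2, 20, 23, 28, 38}
Set B = {14, 31, 33, 38}
A ∪ B includes all elements in either set.
Elements from A: {2, 20, 23, 28, 38}
Elements from B not already included: {14, 31, 33}
A ∪ B = {2, 14, 20, 23, 28, 31, 33, 38}

{2, 14, 20, 23, 28, 31, 33, 38}


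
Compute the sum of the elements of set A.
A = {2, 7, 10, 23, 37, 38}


Set A = {2, 7, 10, 23, 37, 38}
Sum = 2 + 7 + 10 + 23 + 37 + 38 = 117

117


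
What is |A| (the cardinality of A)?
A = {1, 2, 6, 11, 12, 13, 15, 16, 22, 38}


Set A = {1, 2, 6, 11, 12, 13, 15, 16, 22, 38}
Listing elements: 1, 2, 6, 11, 12, 13, 15, 16, 22, 38
Counting: 10 elements
|A| = 10

10


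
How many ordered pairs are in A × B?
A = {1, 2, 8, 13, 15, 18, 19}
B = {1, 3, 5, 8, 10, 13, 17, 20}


Set A = {1, 2, 8, 13, 15, 18, 19} has 7 elements.
Set B = {1, 3, 5, 8, 10, 13, 17, 20} has 8 elements.
|A × B| = |A| × |B| = 7 × 8 = 56

56


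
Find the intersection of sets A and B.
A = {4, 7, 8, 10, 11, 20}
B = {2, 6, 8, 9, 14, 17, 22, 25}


Set A = {4, 7, 8, 10, 11, 20}
Set B = {2, 6, 8, 9, 14, 17, 22, 25}
A ∩ B includes only elements in both sets.
Check each element of A against B:
4 ✗, 7 ✗, 8 ✓, 10 ✗, 11 ✗, 20 ✗
A ∩ B = {8}

{8}


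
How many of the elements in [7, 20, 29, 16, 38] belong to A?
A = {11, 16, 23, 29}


Set A = {11, 16, 23, 29}
Candidates: [7, 20, 29, 16, 38]
Check each candidate:
7 ∉ A, 20 ∉ A, 29 ∈ A, 16 ∈ A, 38 ∉ A
Count of candidates in A: 2

2


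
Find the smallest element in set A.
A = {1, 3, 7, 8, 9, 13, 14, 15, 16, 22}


Set A = {1, 3, 7, 8, 9, 13, 14, 15, 16, 22}
Elements in ascending order: 1, 3, 7, 8, 9, 13, 14, 15, 16, 22
The smallest element is 1.

1


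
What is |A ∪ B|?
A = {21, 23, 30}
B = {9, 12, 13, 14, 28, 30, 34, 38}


Set A = {21, 23, 30}, |A| = 3
Set B = {9, 12, 13, 14, 28, 30, 34, 38}, |B| = 8
A ∩ B = {30}, |A ∩ B| = 1
|A ∪ B| = |A| + |B| - |A ∩ B| = 3 + 8 - 1 = 10

10


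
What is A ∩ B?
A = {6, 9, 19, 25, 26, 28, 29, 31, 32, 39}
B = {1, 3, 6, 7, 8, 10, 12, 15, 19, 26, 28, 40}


Set A = {6, 9, 19, 25, 26, 28, 29, 31, 32, 39}
Set B = {1, 3, 6, 7, 8, 10, 12, 15, 19, 26, 28, 40}
A ∩ B includes only elements in both sets.
Check each element of A against B:
6 ✓, 9 ✗, 19 ✓, 25 ✗, 26 ✓, 28 ✓, 29 ✗, 31 ✗, 32 ✗, 39 ✗
A ∩ B = {6, 19, 26, 28}

{6, 19, 26, 28}


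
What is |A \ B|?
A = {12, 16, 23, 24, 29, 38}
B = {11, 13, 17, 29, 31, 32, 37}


Set A = {12, 16, 23, 24, 29, 38}
Set B = {11, 13, 17, 29, 31, 32, 37}
A \ B = {12, 16, 23, 24, 38}
|A \ B| = 5

5


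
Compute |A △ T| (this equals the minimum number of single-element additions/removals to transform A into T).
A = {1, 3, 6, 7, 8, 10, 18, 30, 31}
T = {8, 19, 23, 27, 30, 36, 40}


Set A = {1, 3, 6, 7, 8, 10, 18, 30, 31}
Set T = {8, 19, 23, 27, 30, 36, 40}
Elements to remove from A (in A, not in T): {1, 3, 6, 7, 10, 18, 31} → 7 removals
Elements to add to A (in T, not in A): {19, 23, 27, 36, 40} → 5 additions
Total edits = 7 + 5 = 12

12


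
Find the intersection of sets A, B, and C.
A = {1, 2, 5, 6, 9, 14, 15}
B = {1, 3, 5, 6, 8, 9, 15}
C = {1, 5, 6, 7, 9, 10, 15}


Set A = {1, 2, 5, 6, 9, 14, 15}
Set B = {1, 3, 5, 6, 8, 9, 15}
Set C = {1, 5, 6, 7, 9, 10, 15}
First, A ∩ B = {1, 5, 6, 9, 15}
Then, (A ∩ B) ∩ C = {1, 5, 6, 9, 15}

{1, 5, 6, 9, 15}


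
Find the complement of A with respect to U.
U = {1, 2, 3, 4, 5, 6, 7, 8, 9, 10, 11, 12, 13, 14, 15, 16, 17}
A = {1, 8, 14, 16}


Universal set U = {1, 2, 3, 4, 5, 6, 7, 8, 9, 10, 11, 12, 13, 14, 15, 16, 17}
Set A = {1, 8, 14, 16}
A' = U \ A = elements in U but not in A
Checking each element of U:
1 (in A, exclude), 2 (not in A, include), 3 (not in A, include), 4 (not in A, include), 5 (not in A, include), 6 (not in A, include), 7 (not in A, include), 8 (in A, exclude), 9 (not in A, include), 10 (not in A, include), 11 (not in A, include), 12 (not in A, include), 13 (not in A, include), 14 (in A, exclude), 15 (not in A, include), 16 (in A, exclude), 17 (not in A, include)
A' = {2, 3, 4, 5, 6, 7, 9, 10, 11, 12, 13, 15, 17}

{2, 3, 4, 5, 6, 7, 9, 10, 11, 12, 13, 15, 17}


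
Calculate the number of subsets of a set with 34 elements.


The set has 34 elements.
The power set contains all possible subsets.
|P(A)| = 2^|A| = 2^34 = 17179869184

17179869184


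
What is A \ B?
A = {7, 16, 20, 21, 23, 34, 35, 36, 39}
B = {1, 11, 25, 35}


Set A = {7, 16, 20, 21, 23, 34, 35, 36, 39}
Set B = {1, 11, 25, 35}
A \ B includes elements in A that are not in B.
Check each element of A:
7 (not in B, keep), 16 (not in B, keep), 20 (not in B, keep), 21 (not in B, keep), 23 (not in B, keep), 34 (not in B, keep), 35 (in B, remove), 36 (not in B, keep), 39 (not in B, keep)
A \ B = {7, 16, 20, 21, 23, 34, 36, 39}

{7, 16, 20, 21, 23, 34, 36, 39}


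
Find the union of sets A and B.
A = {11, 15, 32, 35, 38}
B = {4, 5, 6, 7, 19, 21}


Set A = {11, 15, 32, 35, 38}
Set B = {4, 5, 6, 7, 19, 21}
A ∪ B includes all elements in either set.
Elements from A: {11, 15, 32, 35, 38}
Elements from B not already included: {4, 5, 6, 7, 19, 21}
A ∪ B = {4, 5, 6, 7, 11, 15, 19, 21, 32, 35, 38}

{4, 5, 6, 7, 11, 15, 19, 21, 32, 35, 38}


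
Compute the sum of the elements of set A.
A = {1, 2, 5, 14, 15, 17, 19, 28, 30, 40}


Set A = {1, 2, 5, 14, 15, 17, 19, 28, 30, 40}
Sum = 1 + 2 + 5 + 14 + 15 + 17 + 19 + 28 + 30 + 40 = 171

171


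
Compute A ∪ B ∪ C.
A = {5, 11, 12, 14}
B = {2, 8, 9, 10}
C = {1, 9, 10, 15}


Set A = {5, 11, 12, 14}
Set B = {2, 8, 9, 10}
Set C = {1, 9, 10, 15}
First, A ∪ B = {2, 5, 8, 9, 10, 11, 12, 14}
Then, (A ∪ B) ∪ C = {1, 2, 5, 8, 9, 10, 11, 12, 14, 15}

{1, 2, 5, 8, 9, 10, 11, 12, 14, 15}


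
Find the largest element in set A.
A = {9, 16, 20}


Set A = {9, 16, 20}
Elements in ascending order: 9, 16, 20
The largest element is 20.

20


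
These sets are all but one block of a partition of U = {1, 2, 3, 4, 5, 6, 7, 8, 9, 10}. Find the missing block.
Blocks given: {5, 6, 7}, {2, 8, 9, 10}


U = {1, 2, 3, 4, 5, 6, 7, 8, 9, 10}
Shown blocks: {5, 6, 7}, {2, 8, 9, 10}
A partition's blocks are pairwise disjoint and cover U, so the missing block = U \ (union of shown blocks).
Union of shown blocks: {2, 5, 6, 7, 8, 9, 10}
Missing block = U \ (union) = {1, 3, 4}

{1, 3, 4}


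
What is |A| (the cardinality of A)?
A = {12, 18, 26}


Set A = {12, 18, 26}
Listing elements: 12, 18, 26
Counting: 3 elements
|A| = 3

3


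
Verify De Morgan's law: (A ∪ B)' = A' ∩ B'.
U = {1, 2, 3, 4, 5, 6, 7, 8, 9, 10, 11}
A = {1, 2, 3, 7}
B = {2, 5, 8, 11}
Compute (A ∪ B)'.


U = {1, 2, 3, 4, 5, 6, 7, 8, 9, 10, 11}
A = {1, 2, 3, 7}, B = {2, 5, 8, 11}
A ∪ B = {1, 2, 3, 5, 7, 8, 11}
(A ∪ B)' = U \ (A ∪ B) = {4, 6, 9, 10}
Verification via A' ∩ B': A' = {4, 5, 6, 8, 9, 10, 11}, B' = {1, 3, 4, 6, 7, 9, 10}
A' ∩ B' = {4, 6, 9, 10} ✓

{4, 6, 9, 10}


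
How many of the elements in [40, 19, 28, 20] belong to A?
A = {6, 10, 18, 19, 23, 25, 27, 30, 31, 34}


Set A = {6, 10, 18, 19, 23, 25, 27, 30, 31, 34}
Candidates: [40, 19, 28, 20]
Check each candidate:
40 ∉ A, 19 ∈ A, 28 ∉ A, 20 ∉ A
Count of candidates in A: 1

1


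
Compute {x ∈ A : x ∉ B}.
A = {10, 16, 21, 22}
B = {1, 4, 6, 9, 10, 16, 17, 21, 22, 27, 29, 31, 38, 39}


Set A = {10, 16, 21, 22}
Set B = {1, 4, 6, 9, 10, 16, 17, 21, 22, 27, 29, 31, 38, 39}
Check each element of A against B:
10 ∈ B, 16 ∈ B, 21 ∈ B, 22 ∈ B
Elements of A not in B: {}

{}


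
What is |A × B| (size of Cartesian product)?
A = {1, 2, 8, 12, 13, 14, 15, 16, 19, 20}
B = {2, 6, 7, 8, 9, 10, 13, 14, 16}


Set A = {1, 2, 8, 12, 13, 14, 15, 16, 19, 20} has 10 elements.
Set B = {2, 6, 7, 8, 9, 10, 13, 14, 16} has 9 elements.
|A × B| = |A| × |B| = 10 × 9 = 90

90


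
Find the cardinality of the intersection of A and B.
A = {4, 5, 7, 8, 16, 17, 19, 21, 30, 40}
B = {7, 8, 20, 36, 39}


Set A = {4, 5, 7, 8, 16, 17, 19, 21, 30, 40}
Set B = {7, 8, 20, 36, 39}
A ∩ B = {7, 8}
|A ∩ B| = 2

2


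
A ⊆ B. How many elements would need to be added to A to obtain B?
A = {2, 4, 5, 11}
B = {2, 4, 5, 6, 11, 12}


Set A = {2, 4, 5, 11}, |A| = 4
Set B = {2, 4, 5, 6, 11, 12}, |B| = 6
Since A ⊆ B: B \ A = {6, 12}
|B| - |A| = 6 - 4 = 2

2


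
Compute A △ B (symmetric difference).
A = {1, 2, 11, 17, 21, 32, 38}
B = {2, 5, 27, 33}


Set A = {1, 2, 11, 17, 21, 32, 38}
Set B = {2, 5, 27, 33}
A △ B = (A \ B) ∪ (B \ A)
Elements in A but not B: {1, 11, 17, 21, 32, 38}
Elements in B but not A: {5, 27, 33}
A △ B = {1, 5, 11, 17, 21, 27, 32, 33, 38}

{1, 5, 11, 17, 21, 27, 32, 33, 38}


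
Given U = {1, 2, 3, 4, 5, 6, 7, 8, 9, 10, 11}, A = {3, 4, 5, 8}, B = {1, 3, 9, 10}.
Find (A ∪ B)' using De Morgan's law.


U = {1, 2, 3, 4, 5, 6, 7, 8, 9, 10, 11}
A = {3, 4, 5, 8}, B = {1, 3, 9, 10}
A ∪ B = {1, 3, 4, 5, 8, 9, 10}
(A ∪ B)' = U \ (A ∪ B) = {2, 6, 7, 11}
Verification via A' ∩ B': A' = {1, 2, 6, 7, 9, 10, 11}, B' = {2, 4, 5, 6, 7, 8, 11}
A' ∩ B' = {2, 6, 7, 11} ✓

{2, 6, 7, 11}


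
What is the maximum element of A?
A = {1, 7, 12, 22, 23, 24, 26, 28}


Set A = {1, 7, 12, 22, 23, 24, 26, 28}
Elements in ascending order: 1, 7, 12, 22, 23, 24, 26, 28
The largest element is 28.

28


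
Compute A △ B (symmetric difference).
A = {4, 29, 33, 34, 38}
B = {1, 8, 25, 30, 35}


Set A = {4, 29, 33, 34, 38}
Set B = {1, 8, 25, 30, 35}
A △ B = (A \ B) ∪ (B \ A)
Elements in A but not B: {4, 29, 33, 34, 38}
Elements in B but not A: {1, 8, 25, 30, 35}
A △ B = {1, 4, 8, 25, 29, 30, 33, 34, 35, 38}

{1, 4, 8, 25, 29, 30, 33, 34, 35, 38}


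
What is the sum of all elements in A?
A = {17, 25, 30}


Set A = {17, 25, 30}
Sum = 17 + 25 + 30 = 72

72


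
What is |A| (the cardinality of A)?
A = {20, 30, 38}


Set A = {20, 30, 38}
Listing elements: 20, 30, 38
Counting: 3 elements
|A| = 3

3


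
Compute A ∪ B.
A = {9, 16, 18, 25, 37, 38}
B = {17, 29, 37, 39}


Set A = {9, 16, 18, 25, 37, 38}
Set B = {17, 29, 37, 39}
A ∪ B includes all elements in either set.
Elements from A: {9, 16, 18, 25, 37, 38}
Elements from B not already included: {17, 29, 39}
A ∪ B = {9, 16, 17, 18, 25, 29, 37, 38, 39}

{9, 16, 17, 18, 25, 29, 37, 38, 39}


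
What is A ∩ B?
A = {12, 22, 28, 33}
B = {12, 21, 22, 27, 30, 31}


Set A = {12, 22, 28, 33}
Set B = {12, 21, 22, 27, 30, 31}
A ∩ B includes only elements in both sets.
Check each element of A against B:
12 ✓, 22 ✓, 28 ✗, 33 ✗
A ∩ B = {12, 22}

{12, 22}


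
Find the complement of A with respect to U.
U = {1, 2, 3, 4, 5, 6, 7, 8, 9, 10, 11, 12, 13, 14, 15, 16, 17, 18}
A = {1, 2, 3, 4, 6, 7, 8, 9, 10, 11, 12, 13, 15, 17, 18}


Universal set U = {1, 2, 3, 4, 5, 6, 7, 8, 9, 10, 11, 12, 13, 14, 15, 16, 17, 18}
Set A = {1, 2, 3, 4, 6, 7, 8, 9, 10, 11, 12, 13, 15, 17, 18}
A' = U \ A = elements in U but not in A
Checking each element of U:
1 (in A, exclude), 2 (in A, exclude), 3 (in A, exclude), 4 (in A, exclude), 5 (not in A, include), 6 (in A, exclude), 7 (in A, exclude), 8 (in A, exclude), 9 (in A, exclude), 10 (in A, exclude), 11 (in A, exclude), 12 (in A, exclude), 13 (in A, exclude), 14 (not in A, include), 15 (in A, exclude), 16 (not in A, include), 17 (in A, exclude), 18 (in A, exclude)
A' = {5, 14, 16}

{5, 14, 16}


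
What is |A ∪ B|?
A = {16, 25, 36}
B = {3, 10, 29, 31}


Set A = {16, 25, 36}, |A| = 3
Set B = {3, 10, 29, 31}, |B| = 4
A ∩ B = {}, |A ∩ B| = 0
|A ∪ B| = |A| + |B| - |A ∩ B| = 3 + 4 - 0 = 7

7


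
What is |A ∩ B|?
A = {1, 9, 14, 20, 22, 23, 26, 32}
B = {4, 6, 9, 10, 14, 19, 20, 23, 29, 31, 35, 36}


Set A = {1, 9, 14, 20, 22, 23, 26, 32}
Set B = {4, 6, 9, 10, 14, 19, 20, 23, 29, 31, 35, 36}
A ∩ B = {9, 14, 20, 23}
|A ∩ B| = 4

4


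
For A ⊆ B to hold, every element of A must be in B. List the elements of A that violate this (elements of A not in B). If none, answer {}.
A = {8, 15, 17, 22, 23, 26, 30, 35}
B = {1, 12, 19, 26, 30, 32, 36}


Set A = {8, 15, 17, 22, 23, 26, 30, 35}
Set B = {1, 12, 19, 26, 30, 32, 36}
Check each element of A against B:
8 ∉ B (include), 15 ∉ B (include), 17 ∉ B (include), 22 ∉ B (include), 23 ∉ B (include), 26 ∈ B, 30 ∈ B, 35 ∉ B (include)
Elements of A not in B: {8, 15, 17, 22, 23, 35}

{8, 15, 17, 22, 23, 35}


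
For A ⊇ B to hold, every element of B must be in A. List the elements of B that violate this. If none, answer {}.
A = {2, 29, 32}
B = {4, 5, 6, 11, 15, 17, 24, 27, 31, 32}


Set A = {2, 29, 32}
Set B = {4, 5, 6, 11, 15, 17, 24, 27, 31, 32}
Check each element of B against A:
4 ∉ A (include), 5 ∉ A (include), 6 ∉ A (include), 11 ∉ A (include), 15 ∉ A (include), 17 ∉ A (include), 24 ∉ A (include), 27 ∉ A (include), 31 ∉ A (include), 32 ∈ A
Elements of B not in A: {4, 5, 6, 11, 15, 17, 24, 27, 31}

{4, 5, 6, 11, 15, 17, 24, 27, 31}


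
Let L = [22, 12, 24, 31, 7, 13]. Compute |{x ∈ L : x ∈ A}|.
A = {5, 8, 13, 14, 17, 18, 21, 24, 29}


Set A = {5, 8, 13, 14, 17, 18, 21, 24, 29}
Candidates: [22, 12, 24, 31, 7, 13]
Check each candidate:
22 ∉ A, 12 ∉ A, 24 ∈ A, 31 ∉ A, 7 ∉ A, 13 ∈ A
Count of candidates in A: 2

2


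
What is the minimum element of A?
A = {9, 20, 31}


Set A = {9, 20, 31}
Elements in ascending order: 9, 20, 31
The smallest element is 9.

9


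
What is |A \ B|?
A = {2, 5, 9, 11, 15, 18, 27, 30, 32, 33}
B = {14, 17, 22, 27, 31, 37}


Set A = {2, 5, 9, 11, 15, 18, 27, 30, 32, 33}
Set B = {14, 17, 22, 27, 31, 37}
A \ B = {2, 5, 9, 11, 15, 18, 30, 32, 33}
|A \ B| = 9

9


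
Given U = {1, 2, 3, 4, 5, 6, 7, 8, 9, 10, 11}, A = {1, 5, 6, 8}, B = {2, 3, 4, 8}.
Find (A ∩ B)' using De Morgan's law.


U = {1, 2, 3, 4, 5, 6, 7, 8, 9, 10, 11}
A = {1, 5, 6, 8}, B = {2, 3, 4, 8}
A ∩ B = {8}
(A ∩ B)' = U \ (A ∩ B) = {1, 2, 3, 4, 5, 6, 7, 9, 10, 11}
Verification via A' ∪ B': A' = {2, 3, 4, 7, 9, 10, 11}, B' = {1, 5, 6, 7, 9, 10, 11}
A' ∪ B' = {1, 2, 3, 4, 5, 6, 7, 9, 10, 11} ✓

{1, 2, 3, 4, 5, 6, 7, 9, 10, 11}


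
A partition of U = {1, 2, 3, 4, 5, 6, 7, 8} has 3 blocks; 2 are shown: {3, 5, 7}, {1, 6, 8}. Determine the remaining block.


U = {1, 2, 3, 4, 5, 6, 7, 8}
Shown blocks: {3, 5, 7}, {1, 6, 8}
A partition's blocks are pairwise disjoint and cover U, so the missing block = U \ (union of shown blocks).
Union of shown blocks: {1, 3, 5, 6, 7, 8}
Missing block = U \ (union) = {2, 4}

{2, 4}


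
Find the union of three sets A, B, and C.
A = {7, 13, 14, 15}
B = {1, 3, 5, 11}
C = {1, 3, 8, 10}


Set A = {7, 13, 14, 15}
Set B = {1, 3, 5, 11}
Set C = {1, 3, 8, 10}
First, A ∪ B = {1, 3, 5, 7, 11, 13, 14, 15}
Then, (A ∪ B) ∪ C = {1, 3, 5, 7, 8, 10, 11, 13, 14, 15}

{1, 3, 5, 7, 8, 10, 11, 13, 14, 15}


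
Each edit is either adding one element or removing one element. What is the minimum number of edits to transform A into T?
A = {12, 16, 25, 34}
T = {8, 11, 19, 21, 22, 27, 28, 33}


Set A = {12, 16, 25, 34}
Set T = {8, 11, 19, 21, 22, 27, 28, 33}
Elements to remove from A (in A, not in T): {12, 16, 25, 34} → 4 removals
Elements to add to A (in T, not in A): {8, 11, 19, 21, 22, 27, 28, 33} → 8 additions
Total edits = 4 + 8 = 12

12


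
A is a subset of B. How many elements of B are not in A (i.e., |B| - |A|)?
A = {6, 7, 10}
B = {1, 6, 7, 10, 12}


Set A = {6, 7, 10}, |A| = 3
Set B = {1, 6, 7, 10, 12}, |B| = 5
Since A ⊆ B: B \ A = {1, 12}
|B| - |A| = 5 - 3 = 2

2


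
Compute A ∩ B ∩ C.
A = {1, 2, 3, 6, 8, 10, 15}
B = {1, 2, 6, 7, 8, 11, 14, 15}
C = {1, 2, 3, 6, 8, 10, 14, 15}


Set A = {1, 2, 3, 6, 8, 10, 15}
Set B = {1, 2, 6, 7, 8, 11, 14, 15}
Set C = {1, 2, 3, 6, 8, 10, 14, 15}
First, A ∩ B = {1, 2, 6, 8, 15}
Then, (A ∩ B) ∩ C = {1, 2, 6, 8, 15}

{1, 2, 6, 8, 15}


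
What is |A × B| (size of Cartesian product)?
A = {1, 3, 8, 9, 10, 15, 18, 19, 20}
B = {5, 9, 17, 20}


Set A = {1, 3, 8, 9, 10, 15, 18, 19, 20} has 9 elements.
Set B = {5, 9, 17, 20} has 4 elements.
|A × B| = |A| × |B| = 9 × 4 = 36

36


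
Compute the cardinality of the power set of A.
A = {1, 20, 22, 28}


Set A = {1, 20, 22, 28}
|A| = 4
The power set P(A) contains all subsets of A.
|P(A)| = 2^|A| = 2^4 = 16

16


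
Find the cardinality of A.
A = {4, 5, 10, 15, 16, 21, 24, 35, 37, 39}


Set A = {4, 5, 10, 15, 16, 21, 24, 35, 37, 39}
Listing elements: 4, 5, 10, 15, 16, 21, 24, 35, 37, 39
Counting: 10 elements
|A| = 10

10


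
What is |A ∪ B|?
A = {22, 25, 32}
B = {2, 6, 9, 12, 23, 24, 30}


Set A = {22, 25, 32}, |A| = 3
Set B = {2, 6, 9, 12, 23, 24, 30}, |B| = 7
A ∩ B = {}, |A ∩ B| = 0
|A ∪ B| = |A| + |B| - |A ∩ B| = 3 + 7 - 0 = 10

10


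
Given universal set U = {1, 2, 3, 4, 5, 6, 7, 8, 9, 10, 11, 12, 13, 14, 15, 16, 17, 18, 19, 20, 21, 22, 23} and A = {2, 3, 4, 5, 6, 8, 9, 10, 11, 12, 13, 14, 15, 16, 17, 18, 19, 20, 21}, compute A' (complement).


Universal set U = {1, 2, 3, 4, 5, 6, 7, 8, 9, 10, 11, 12, 13, 14, 15, 16, 17, 18, 19, 20, 21, 22, 23}
Set A = {2, 3, 4, 5, 6, 8, 9, 10, 11, 12, 13, 14, 15, 16, 17, 18, 19, 20, 21}
A' = U \ A = elements in U but not in A
Checking each element of U:
1 (not in A, include), 2 (in A, exclude), 3 (in A, exclude), 4 (in A, exclude), 5 (in A, exclude), 6 (in A, exclude), 7 (not in A, include), 8 (in A, exclude), 9 (in A, exclude), 10 (in A, exclude), 11 (in A, exclude), 12 (in A, exclude), 13 (in A, exclude), 14 (in A, exclude), 15 (in A, exclude), 16 (in A, exclude), 17 (in A, exclude), 18 (in A, exclude), 19 (in A, exclude), 20 (in A, exclude), 21 (in A, exclude), 22 (not in A, include), 23 (not in A, include)
A' = {1, 7, 22, 23}

{1, 7, 22, 23}


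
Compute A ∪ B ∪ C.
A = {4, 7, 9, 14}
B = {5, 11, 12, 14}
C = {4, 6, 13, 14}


Set A = {4, 7, 9, 14}
Set B = {5, 11, 12, 14}
Set C = {4, 6, 13, 14}
First, A ∪ B = {4, 5, 7, 9, 11, 12, 14}
Then, (A ∪ B) ∪ C = {4, 5, 6, 7, 9, 11, 12, 13, 14}

{4, 5, 6, 7, 9, 11, 12, 13, 14}


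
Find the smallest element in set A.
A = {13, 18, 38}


Set A = {13, 18, 38}
Elements in ascending order: 13, 18, 38
The smallest element is 13.

13


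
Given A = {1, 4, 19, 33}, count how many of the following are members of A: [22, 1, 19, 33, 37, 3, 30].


Set A = {1, 4, 19, 33}
Candidates: [22, 1, 19, 33, 37, 3, 30]
Check each candidate:
22 ∉ A, 1 ∈ A, 19 ∈ A, 33 ∈ A, 37 ∉ A, 3 ∉ A, 30 ∉ A
Count of candidates in A: 3

3


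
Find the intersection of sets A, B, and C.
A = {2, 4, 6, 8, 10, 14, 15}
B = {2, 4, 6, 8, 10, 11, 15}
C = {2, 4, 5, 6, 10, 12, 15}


Set A = {2, 4, 6, 8, 10, 14, 15}
Set B = {2, 4, 6, 8, 10, 11, 15}
Set C = {2, 4, 5, 6, 10, 12, 15}
First, A ∩ B = {2, 4, 6, 8, 10, 15}
Then, (A ∩ B) ∩ C = {2, 4, 6, 10, 15}

{2, 4, 6, 10, 15}


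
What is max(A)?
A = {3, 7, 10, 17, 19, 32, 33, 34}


Set A = {3, 7, 10, 17, 19, 32, 33, 34}
Elements in ascending order: 3, 7, 10, 17, 19, 32, 33, 34
The largest element is 34.

34


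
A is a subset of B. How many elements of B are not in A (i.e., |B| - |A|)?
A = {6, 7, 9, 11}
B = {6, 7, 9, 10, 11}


Set A = {6, 7, 9, 11}, |A| = 4
Set B = {6, 7, 9, 10, 11}, |B| = 5
Since A ⊆ B: B \ A = {10}
|B| - |A| = 5 - 4 = 1

1


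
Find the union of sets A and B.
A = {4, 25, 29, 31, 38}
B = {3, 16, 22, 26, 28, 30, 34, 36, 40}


Set A = {4, 25, 29, 31, 38}
Set B = {3, 16, 22, 26, 28, 30, 34, 36, 40}
A ∪ B includes all elements in either set.
Elements from A: {4, 25, 29, 31, 38}
Elements from B not already included: {3, 16, 22, 26, 28, 30, 34, 36, 40}
A ∪ B = {3, 4, 16, 22, 25, 26, 28, 29, 30, 31, 34, 36, 38, 40}

{3, 4, 16, 22, 25, 26, 28, 29, 30, 31, 34, 36, 38, 40}


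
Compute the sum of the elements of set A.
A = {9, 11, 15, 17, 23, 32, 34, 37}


Set A = {9, 11, 15, 17, 23, 32, 34, 37}
Sum = 9 + 11 + 15 + 17 + 23 + 32 + 34 + 37 = 178

178


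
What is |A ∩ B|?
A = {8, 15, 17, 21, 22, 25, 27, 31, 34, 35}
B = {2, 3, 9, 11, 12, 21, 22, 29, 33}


Set A = {8, 15, 17, 21, 22, 25, 27, 31, 34, 35}
Set B = {2, 3, 9, 11, 12, 21, 22, 29, 33}
A ∩ B = {21, 22}
|A ∩ B| = 2

2


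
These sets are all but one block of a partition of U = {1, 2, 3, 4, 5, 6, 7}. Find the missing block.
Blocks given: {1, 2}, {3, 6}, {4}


U = {1, 2, 3, 4, 5, 6, 7}
Shown blocks: {1, 2}, {3, 6}, {4}
A partition's blocks are pairwise disjoint and cover U, so the missing block = U \ (union of shown blocks).
Union of shown blocks: {1, 2, 3, 4, 6}
Missing block = U \ (union) = {5, 7}

{5, 7}


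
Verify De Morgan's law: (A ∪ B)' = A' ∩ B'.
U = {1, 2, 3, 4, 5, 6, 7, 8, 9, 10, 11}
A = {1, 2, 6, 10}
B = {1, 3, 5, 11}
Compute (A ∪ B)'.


U = {1, 2, 3, 4, 5, 6, 7, 8, 9, 10, 11}
A = {1, 2, 6, 10}, B = {1, 3, 5, 11}
A ∪ B = {1, 2, 3, 5, 6, 10, 11}
(A ∪ B)' = U \ (A ∪ B) = {4, 7, 8, 9}
Verification via A' ∩ B': A' = {3, 4, 5, 7, 8, 9, 11}, B' = {2, 4, 6, 7, 8, 9, 10}
A' ∩ B' = {4, 7, 8, 9} ✓

{4, 7, 8, 9}


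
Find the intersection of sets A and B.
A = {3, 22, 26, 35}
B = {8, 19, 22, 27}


Set A = {3, 22, 26, 35}
Set B = {8, 19, 22, 27}
A ∩ B includes only elements in both sets.
Check each element of A against B:
3 ✗, 22 ✓, 26 ✗, 35 ✗
A ∩ B = {22}

{22}


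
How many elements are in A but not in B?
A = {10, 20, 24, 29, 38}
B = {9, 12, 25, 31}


Set A = {10, 20, 24, 29, 38}
Set B = {9, 12, 25, 31}
A \ B = {10, 20, 24, 29, 38}
|A \ B| = 5

5


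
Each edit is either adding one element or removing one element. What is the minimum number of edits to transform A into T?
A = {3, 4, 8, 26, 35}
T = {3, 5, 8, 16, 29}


Set A = {3, 4, 8, 26, 35}
Set T = {3, 5, 8, 16, 29}
Elements to remove from A (in A, not in T): {4, 26, 35} → 3 removals
Elements to add to A (in T, not in A): {5, 16, 29} → 3 additions
Total edits = 3 + 3 = 6

6


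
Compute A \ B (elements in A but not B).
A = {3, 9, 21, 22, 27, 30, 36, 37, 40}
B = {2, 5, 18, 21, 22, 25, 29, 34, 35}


Set A = {3, 9, 21, 22, 27, 30, 36, 37, 40}
Set B = {2, 5, 18, 21, 22, 25, 29, 34, 35}
A \ B includes elements in A that are not in B.
Check each element of A:
3 (not in B, keep), 9 (not in B, keep), 21 (in B, remove), 22 (in B, remove), 27 (not in B, keep), 30 (not in B, keep), 36 (not in B, keep), 37 (not in B, keep), 40 (not in B, keep)
A \ B = {3, 9, 27, 30, 36, 37, 40}

{3, 9, 27, 30, 36, 37, 40}


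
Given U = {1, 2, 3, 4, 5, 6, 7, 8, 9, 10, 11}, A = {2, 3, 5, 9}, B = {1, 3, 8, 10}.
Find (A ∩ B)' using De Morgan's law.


U = {1, 2, 3, 4, 5, 6, 7, 8, 9, 10, 11}
A = {2, 3, 5, 9}, B = {1, 3, 8, 10}
A ∩ B = {3}
(A ∩ B)' = U \ (A ∩ B) = {1, 2, 4, 5, 6, 7, 8, 9, 10, 11}
Verification via A' ∪ B': A' = {1, 4, 6, 7, 8, 10, 11}, B' = {2, 4, 5, 6, 7, 9, 11}
A' ∪ B' = {1, 2, 4, 5, 6, 7, 8, 9, 10, 11} ✓

{1, 2, 4, 5, 6, 7, 8, 9, 10, 11}


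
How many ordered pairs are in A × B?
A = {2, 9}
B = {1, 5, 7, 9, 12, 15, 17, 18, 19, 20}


Set A = {2, 9} has 2 elements.
Set B = {1, 5, 7, 9, 12, 15, 17, 18, 19, 20} has 10 elements.
|A × B| = |A| × |B| = 2 × 10 = 20

20


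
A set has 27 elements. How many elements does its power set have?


The set has 27 elements.
The power set contains all possible subsets.
|P(A)| = 2^|A| = 2^27 = 134217728

134217728


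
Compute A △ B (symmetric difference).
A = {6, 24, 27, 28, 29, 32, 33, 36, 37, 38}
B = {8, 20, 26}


Set A = {6, 24, 27, 28, 29, 32, 33, 36, 37, 38}
Set B = {8, 20, 26}
A △ B = (A \ B) ∪ (B \ A)
Elements in A but not B: {6, 24, 27, 28, 29, 32, 33, 36, 37, 38}
Elements in B but not A: {8, 20, 26}
A △ B = {6, 8, 20, 24, 26, 27, 28, 29, 32, 33, 36, 37, 38}

{6, 8, 20, 24, 26, 27, 28, 29, 32, 33, 36, 37, 38}


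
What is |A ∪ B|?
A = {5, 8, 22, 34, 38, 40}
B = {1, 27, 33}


Set A = {5, 8, 22, 34, 38, 40}, |A| = 6
Set B = {1, 27, 33}, |B| = 3
A ∩ B = {}, |A ∩ B| = 0
|A ∪ B| = |A| + |B| - |A ∩ B| = 6 + 3 - 0 = 9

9


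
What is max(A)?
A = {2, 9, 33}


Set A = {2, 9, 33}
Elements in ascending order: 2, 9, 33
The largest element is 33.

33


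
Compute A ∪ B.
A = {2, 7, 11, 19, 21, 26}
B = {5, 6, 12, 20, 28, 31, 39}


Set A = {2, 7, 11, 19, 21, 26}
Set B = {5, 6, 12, 20, 28, 31, 39}
A ∪ B includes all elements in either set.
Elements from A: {2, 7, 11, 19, 21, 26}
Elements from B not already included: {5, 6, 12, 20, 28, 31, 39}
A ∪ B = {2, 5, 6, 7, 11, 12, 19, 20, 21, 26, 28, 31, 39}

{2, 5, 6, 7, 11, 12, 19, 20, 21, 26, 28, 31, 39}


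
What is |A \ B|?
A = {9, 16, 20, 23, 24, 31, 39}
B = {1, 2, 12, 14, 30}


Set A = {9, 16, 20, 23, 24, 31, 39}
Set B = {1, 2, 12, 14, 30}
A \ B = {9, 16, 20, 23, 24, 31, 39}
|A \ B| = 7

7


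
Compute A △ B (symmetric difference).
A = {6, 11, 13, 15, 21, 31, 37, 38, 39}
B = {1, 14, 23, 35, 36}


Set A = {6, 11, 13, 15, 21, 31, 37, 38, 39}
Set B = {1, 14, 23, 35, 36}
A △ B = (A \ B) ∪ (B \ A)
Elements in A but not B: {6, 11, 13, 15, 21, 31, 37, 38, 39}
Elements in B but not A: {1, 14, 23, 35, 36}
A △ B = {1, 6, 11, 13, 14, 15, 21, 23, 31, 35, 36, 37, 38, 39}

{1, 6, 11, 13, 14, 15, 21, 23, 31, 35, 36, 37, 38, 39}


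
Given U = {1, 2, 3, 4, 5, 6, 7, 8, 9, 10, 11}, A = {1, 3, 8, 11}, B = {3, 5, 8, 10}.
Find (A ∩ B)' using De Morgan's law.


U = {1, 2, 3, 4, 5, 6, 7, 8, 9, 10, 11}
A = {1, 3, 8, 11}, B = {3, 5, 8, 10}
A ∩ B = {3, 8}
(A ∩ B)' = U \ (A ∩ B) = {1, 2, 4, 5, 6, 7, 9, 10, 11}
Verification via A' ∪ B': A' = {2, 4, 5, 6, 7, 9, 10}, B' = {1, 2, 4, 6, 7, 9, 11}
A' ∪ B' = {1, 2, 4, 5, 6, 7, 9, 10, 11} ✓

{1, 2, 4, 5, 6, 7, 9, 10, 11}


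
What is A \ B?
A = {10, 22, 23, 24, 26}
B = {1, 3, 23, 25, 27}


Set A = {10, 22, 23, 24, 26}
Set B = {1, 3, 23, 25, 27}
A \ B includes elements in A that are not in B.
Check each element of A:
10 (not in B, keep), 22 (not in B, keep), 23 (in B, remove), 24 (not in B, keep), 26 (not in B, keep)
A \ B = {10, 22, 24, 26}

{10, 22, 24, 26}


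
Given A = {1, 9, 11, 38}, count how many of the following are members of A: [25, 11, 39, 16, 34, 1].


Set A = {1, 9, 11, 38}
Candidates: [25, 11, 39, 16, 34, 1]
Check each candidate:
25 ∉ A, 11 ∈ A, 39 ∉ A, 16 ∉ A, 34 ∉ A, 1 ∈ A
Count of candidates in A: 2

2


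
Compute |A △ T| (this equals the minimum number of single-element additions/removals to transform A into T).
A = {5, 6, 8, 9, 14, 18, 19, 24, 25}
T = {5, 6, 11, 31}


Set A = {5, 6, 8, 9, 14, 18, 19, 24, 25}
Set T = {5, 6, 11, 31}
Elements to remove from A (in A, not in T): {8, 9, 14, 18, 19, 24, 25} → 7 removals
Elements to add to A (in T, not in A): {11, 31} → 2 additions
Total edits = 7 + 2 = 9

9


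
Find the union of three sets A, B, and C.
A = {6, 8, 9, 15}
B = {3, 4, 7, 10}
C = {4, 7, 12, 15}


Set A = {6, 8, 9, 15}
Set B = {3, 4, 7, 10}
Set C = {4, 7, 12, 15}
First, A ∪ B = {3, 4, 6, 7, 8, 9, 10, 15}
Then, (A ∪ B) ∪ C = {3, 4, 6, 7, 8, 9, 10, 12, 15}

{3, 4, 6, 7, 8, 9, 10, 12, 15}


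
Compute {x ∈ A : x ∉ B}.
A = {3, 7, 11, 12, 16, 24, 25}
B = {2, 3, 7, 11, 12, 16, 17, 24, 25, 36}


Set A = {3, 7, 11, 12, 16, 24, 25}
Set B = {2, 3, 7, 11, 12, 16, 17, 24, 25, 36}
Check each element of A against B:
3 ∈ B, 7 ∈ B, 11 ∈ B, 12 ∈ B, 16 ∈ B, 24 ∈ B, 25 ∈ B
Elements of A not in B: {}

{}


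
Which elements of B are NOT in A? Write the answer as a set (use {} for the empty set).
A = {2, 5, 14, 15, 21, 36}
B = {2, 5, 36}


Set A = {2, 5, 14, 15, 21, 36}
Set B = {2, 5, 36}
Check each element of B against A:
2 ∈ A, 5 ∈ A, 36 ∈ A
Elements of B not in A: {}

{}


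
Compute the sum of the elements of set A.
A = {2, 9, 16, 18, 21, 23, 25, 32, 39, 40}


Set A = {2, 9, 16, 18, 21, 23, 25, 32, 39, 40}
Sum = 2 + 9 + 16 + 18 + 21 + 23 + 25 + 32 + 39 + 40 = 225

225


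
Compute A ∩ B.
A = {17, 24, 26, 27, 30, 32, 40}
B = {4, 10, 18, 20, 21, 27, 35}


Set A = {17, 24, 26, 27, 30, 32, 40}
Set B = {4, 10, 18, 20, 21, 27, 35}
A ∩ B includes only elements in both sets.
Check each element of A against B:
17 ✗, 24 ✗, 26 ✗, 27 ✓, 30 ✗, 32 ✗, 40 ✗
A ∩ B = {27}

{27}


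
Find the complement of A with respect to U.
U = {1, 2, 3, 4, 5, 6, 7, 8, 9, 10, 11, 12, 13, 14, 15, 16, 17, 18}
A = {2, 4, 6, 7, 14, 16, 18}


Universal set U = {1, 2, 3, 4, 5, 6, 7, 8, 9, 10, 11, 12, 13, 14, 15, 16, 17, 18}
Set A = {2, 4, 6, 7, 14, 16, 18}
A' = U \ A = elements in U but not in A
Checking each element of U:
1 (not in A, include), 2 (in A, exclude), 3 (not in A, include), 4 (in A, exclude), 5 (not in A, include), 6 (in A, exclude), 7 (in A, exclude), 8 (not in A, include), 9 (not in A, include), 10 (not in A, include), 11 (not in A, include), 12 (not in A, include), 13 (not in A, include), 14 (in A, exclude), 15 (not in A, include), 16 (in A, exclude), 17 (not in A, include), 18 (in A, exclude)
A' = {1, 3, 5, 8, 9, 10, 11, 12, 13, 15, 17}

{1, 3, 5, 8, 9, 10, 11, 12, 13, 15, 17}
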